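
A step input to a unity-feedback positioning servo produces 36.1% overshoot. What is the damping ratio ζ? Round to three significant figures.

ζ ≈ 0.308

ζ = −ln(OS)/√(π² + (ln OS)²). With OS = 0.361, ln OS = −1.019 and ζ = 1.019/3.303 = 0.308.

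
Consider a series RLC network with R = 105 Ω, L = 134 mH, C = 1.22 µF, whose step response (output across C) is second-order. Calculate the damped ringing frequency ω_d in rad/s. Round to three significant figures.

For a series RLC circuit (capacitor voltage as output), ω_n = 1/√(LC) = 1/√(134 mH · 1.22 µF) = 2470 rad/s.
ζ = (R/2)·√(C/L) = (105/2)·√(1.22 µF/134 mH) = 0.158.
ω_d = ω_n√(1−ζ²) = 2440 rad/s.

ω_d ≈ 2440 rad/s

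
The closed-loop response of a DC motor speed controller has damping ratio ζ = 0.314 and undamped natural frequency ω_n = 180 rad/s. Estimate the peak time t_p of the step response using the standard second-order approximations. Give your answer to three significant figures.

t_p ≈ 0.0184 s

The damped frequency is ω_d = ω_n√(1−ζ²) = 180·√(1−0.0986) = 171 rad/s.
Peak time t_p = π/ω_d = π/171 = 0.0184 s.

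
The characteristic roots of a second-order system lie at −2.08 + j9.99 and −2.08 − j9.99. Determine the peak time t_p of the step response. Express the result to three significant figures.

t_p ≈ 0.314 s

t_p = π/ω_d with ω_d = 9.99 (the imaginary part), so t_p = 0.314 s.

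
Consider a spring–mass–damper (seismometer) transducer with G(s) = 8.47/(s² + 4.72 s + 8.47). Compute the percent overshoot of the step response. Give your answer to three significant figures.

%OS ≈ 1.29%

ω_n = √8.47 = 2.91 rad/s; ζ = 4.72/(2·2.91) = 0.811.
Overshoot: exp(−π·0.811/√(1−0.811²)) = 0.0129, i.e. 1.29%.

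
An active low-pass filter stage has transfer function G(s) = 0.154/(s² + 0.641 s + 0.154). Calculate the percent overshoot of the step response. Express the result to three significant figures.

ω_n = √0.154 = 0.392 rad/s; ζ = 0.641/(2·0.392) = 0.817.
%OS = 100·exp(−πζ/√(1−ζ²)) = 1.17%.

%OS ≈ 1.17%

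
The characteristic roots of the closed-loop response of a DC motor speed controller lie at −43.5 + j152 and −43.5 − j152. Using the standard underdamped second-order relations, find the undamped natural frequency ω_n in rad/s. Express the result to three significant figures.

ω_n ≈ 158 rad/s

With σ = 43.5, ω_d = 152: ω_n = √(σ²+ω_d²) = 158 rad/s, ζ = σ/ω_n = 0.275.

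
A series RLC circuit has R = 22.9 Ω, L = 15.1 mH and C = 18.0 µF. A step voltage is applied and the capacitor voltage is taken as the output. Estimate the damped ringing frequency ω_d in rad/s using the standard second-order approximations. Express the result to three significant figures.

ω_d ≈ 1760 rad/s

For a series RLC circuit (capacitor voltage as output), ω_n = 1/√(LC) = 1/√(15.1 mH · 18.0 µF) = 1920 rad/s.
ζ = (R/2)·√(C/L) = (22.9/2)·√(18.0 µF/15.1 mH) = 0.395.
ω_d = ω_n√(1−ζ²) = 1760 rad/s.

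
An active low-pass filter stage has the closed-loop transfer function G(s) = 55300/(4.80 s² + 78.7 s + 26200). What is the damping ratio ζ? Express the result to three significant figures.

Dividing through by 4.80: denominator becomes s² + 16.40 s + 5458.
So ω_n = √5458 = 73.9 rad/s and ζ = 16.40/(2·73.9) = 0.111.

ζ ≈ 0.111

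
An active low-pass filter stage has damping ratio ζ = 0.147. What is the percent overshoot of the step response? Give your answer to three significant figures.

For an underdamped second-order system, %OS = 100·exp(−πζ/√(1−ζ²)).
πζ/√(1−ζ²) = π·0.147/√(1−0.0216) = 0.4669, so %OS = 100·e^(−0.4669) = 62.7%.

%OS ≈ 62.7%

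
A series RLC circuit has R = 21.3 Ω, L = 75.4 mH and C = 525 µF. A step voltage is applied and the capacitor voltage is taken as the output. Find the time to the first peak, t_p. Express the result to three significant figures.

For a series RLC circuit (capacitor voltage as output), ω_n = 1/√(LC) = 1/√(75.4 mH · 525 µF) = 159 rad/s.
ζ = (R/2)·√(C/L) = (21.3/2)·√(525 µF/75.4 mH) = 0.889.
ω_d = 159·√(1 − 0.889²) = 72.9 rad/s. t_p = π/ω_d = 0.0431 s.

t_p ≈ 0.0431 s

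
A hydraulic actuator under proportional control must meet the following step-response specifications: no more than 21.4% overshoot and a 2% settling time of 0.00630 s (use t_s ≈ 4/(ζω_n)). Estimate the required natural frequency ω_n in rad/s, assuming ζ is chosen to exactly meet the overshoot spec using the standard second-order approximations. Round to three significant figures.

ω_n ≈ 1440 rad/s

From %OS = 100·exp(−πζ/√(1−ζ²)), invert to get ζ = −ln(OS)/√(π² + ln²(OS)) with OS = 0.214.
−ln 0.214 = 1.542, so ζ = 1.542/√(π² + 2.377) = 0.441.
From t_s ≈ 4/(ζω_n): ω_n = 4/(ζ·t_s) = 4/(0.441·0.00630) = 1440 rad/s.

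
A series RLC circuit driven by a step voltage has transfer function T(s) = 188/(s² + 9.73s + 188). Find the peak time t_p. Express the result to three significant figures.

Matching coefficients with s² + 2ζω_n s + ω_n² gives ω_n² = 188 ⇒ ω_n = 13.7 rad/s, and ζ = 9.73/(2ω_n) = 0.355.
ω_d = ω_n√(1−ζ²) = 12.8 rad/s. Then t_p = π/ω_d = 0.245 s.

t_p ≈ 0.245 s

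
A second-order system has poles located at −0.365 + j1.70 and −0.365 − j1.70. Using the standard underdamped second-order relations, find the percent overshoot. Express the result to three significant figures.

%OS ≈ 50.9%

The poles are at −σ ± jω_d with σ = 0.365 and ω_d = 1.70, so ω_n = √(σ²+ω_d²) = 1.74 rad/s and ζ = σ/ω_n = 0.210.
Overshoot: exp(−π·0.210/√(1−0.210²)) = 0.509, i.e. 50.9%.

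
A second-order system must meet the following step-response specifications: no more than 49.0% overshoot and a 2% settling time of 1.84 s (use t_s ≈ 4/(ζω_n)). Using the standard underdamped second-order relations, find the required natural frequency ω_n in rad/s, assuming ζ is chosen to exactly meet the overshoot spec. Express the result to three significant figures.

ω_n ≈ 9.82 rad/s

From %OS = 100·exp(−πζ/√(1−ζ²)), invert to get ζ = −ln(OS)/√(π² + ln²(OS)) with OS = 0.490.
−ln 0.490 = 0.7133, so ζ = 0.7133/√(π² + 0.5089) = 0.221.
Then ω_n = 4/(ζ t_s) = 4/(0.221 × 1.84) = 9.82 rad/s.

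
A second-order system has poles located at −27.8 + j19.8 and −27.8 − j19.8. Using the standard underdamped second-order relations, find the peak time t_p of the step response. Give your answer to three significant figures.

t_p ≈ 0.159 s

t_p = π/ω_d with ω_d = 19.8 (the imaginary part), so t_p = 0.159 s.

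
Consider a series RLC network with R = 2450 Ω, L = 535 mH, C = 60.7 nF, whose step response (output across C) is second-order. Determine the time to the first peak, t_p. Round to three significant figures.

For a series RLC circuit (capacitor voltage as output), ω_n = 1/√(LC) = 1/√(535 mH · 60.7 nF) = 5550 rad/s.
ζ = (R/2)·√(C/L) = (2450/2)·√(60.7 nF/535 mH) = 0.413.
ω_d = ω_n√(1−ζ²) = 5050 rad/s. t_p = π/ω_d = 0.000622 s.

t_p ≈ 0.000622 s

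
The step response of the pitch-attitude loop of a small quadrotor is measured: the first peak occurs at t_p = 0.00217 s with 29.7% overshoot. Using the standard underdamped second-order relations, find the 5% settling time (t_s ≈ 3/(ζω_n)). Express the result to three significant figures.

t_s ≈ 0.00536 s

ζ from %OS: ζ = |ln 0.297|/√(π²+ln²0.297) = 0.360.
t_p = π/ω_d ⇒ ω_d = 1450 rad/s; then ω_n = ω_d/√(1−ζ²) = 1550 rad/s.
t_s ≈ 3/(ζω_n) = 3/(0.360·1550) = 0.00536 s.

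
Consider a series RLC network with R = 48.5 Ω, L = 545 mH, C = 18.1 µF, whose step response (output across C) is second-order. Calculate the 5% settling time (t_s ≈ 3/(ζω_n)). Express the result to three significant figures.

t_s ≈ 0.0674 s

For a series RLC circuit (capacitor voltage as output), ω_n = 1/√(LC) = 1/√(545 mH · 18.1 µF) = 318 rad/s.
ζ = (R/2)·√(C/L) = (48.5/2)·√(18.1 µF/545 mH) = 0.140.
t_s ≈ 3/(ζω_n) = 0.0674 s.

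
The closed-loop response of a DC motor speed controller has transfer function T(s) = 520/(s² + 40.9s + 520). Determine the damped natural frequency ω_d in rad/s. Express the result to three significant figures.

ω_d ≈ 10.1 rad/s

Matching coefficients with s² + 2ζω_n s + ω_n² gives ω_n² = 520 ⇒ ω_n = 22.8 rad/s, and ζ = 40.9/(2ω_n) = 0.897.
ω_d = 22.8·√(1 − 0.897²) = 10.1 rad/s.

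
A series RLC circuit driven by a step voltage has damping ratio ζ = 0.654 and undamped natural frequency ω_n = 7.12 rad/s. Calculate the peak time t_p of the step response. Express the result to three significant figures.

The damped frequency is ω_d = ω_n√(1−ζ²) = 7.12·√(1−0.428) = 5.39 rad/s.
Peak time t_p = π/ω_d = π/5.39 = 0.583 s.

t_p ≈ 0.583 s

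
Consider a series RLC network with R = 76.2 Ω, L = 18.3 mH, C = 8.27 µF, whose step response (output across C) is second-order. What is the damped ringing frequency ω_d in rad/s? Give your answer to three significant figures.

ω_d ≈ 1510 rad/s

For a series RLC circuit (capacitor voltage as output), ω_n = 1/√(LC) = 1/√(18.3 mH · 8.27 µF) = 2570 rad/s.
ζ = (R/2)·√(C/L) = (76.2/2)·√(8.27 µF/18.3 mH) = 0.810.
ω_d = ω_n√(1−ζ²) = 1510 rad/s.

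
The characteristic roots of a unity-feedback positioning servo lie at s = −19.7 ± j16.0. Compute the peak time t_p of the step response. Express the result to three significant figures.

t_p ≈ 0.196 s

t_p = π/ω_d with ω_d = 16.0 (the imaginary part), so t_p = 0.196 s.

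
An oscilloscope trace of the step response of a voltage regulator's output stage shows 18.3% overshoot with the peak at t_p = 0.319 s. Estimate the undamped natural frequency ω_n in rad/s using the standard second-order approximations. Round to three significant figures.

The overshoot fixes ζ = −ln(OS)/√(π²+ln²(OS)) = 0.476.
From t_p = π/ω_d, ω_d = π/0.319 = 9.85 rad/s, so ω_n = ω_d/√(1−ζ²) = 11.2 rad/s.

ω_n ≈ 11.2 rad/s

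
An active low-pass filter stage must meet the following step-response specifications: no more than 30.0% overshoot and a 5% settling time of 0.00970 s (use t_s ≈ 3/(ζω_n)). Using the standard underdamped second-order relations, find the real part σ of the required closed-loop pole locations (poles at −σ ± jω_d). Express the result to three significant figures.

σ ≈ 309

The settling-time spec alone fixes σ = ζω_n = 3/t_s = 3/0.00970 = 309.
(Overshoot then fixes ζ = 0.358 and hence ω_d = σ·√(1−ζ²)/ζ = 807 rad/s.)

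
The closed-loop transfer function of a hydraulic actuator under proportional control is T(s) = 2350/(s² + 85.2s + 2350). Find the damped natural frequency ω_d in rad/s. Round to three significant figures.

Comparing the denominator to s² + 2ζω_n s + ω_n²: ω_n = √2350 = 48.5 rad/s, and 2ζω_n = 85.2 so ζ = 85.2/(2·48.5) = 0.879.
The damped frequency ω_d = ω_n√(1−ζ²) = 23.1 rad/s.

ω_d ≈ 23.1 rad/s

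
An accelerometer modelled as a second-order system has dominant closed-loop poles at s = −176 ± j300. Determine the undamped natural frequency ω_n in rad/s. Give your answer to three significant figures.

ω_n ≈ 348 rad/s

With σ = 176, ω_d = 300: ω_n = √(σ²+ω_d²) = 348 rad/s, ζ = σ/ω_n = 0.506.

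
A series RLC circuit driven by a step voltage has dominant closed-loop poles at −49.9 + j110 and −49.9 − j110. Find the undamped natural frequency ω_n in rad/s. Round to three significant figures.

The poles are at −σ ± jω_d with σ = 49.9 and ω_d = 110, so ω_n = √(σ²+ω_d²) = 121 rad/s and ζ = σ/ω_n = 0.413.

ω_n ≈ 121 rad/s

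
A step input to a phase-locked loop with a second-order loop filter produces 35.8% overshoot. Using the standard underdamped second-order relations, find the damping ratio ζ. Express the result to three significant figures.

From %OS = 100·exp(−πζ/√(1−ζ²)), invert to get ζ = −ln(OS)/√(π² + ln²(OS)) with OS = 0.358.
−ln 0.358 = 1.027, so ζ = 1.027/√(π² + 1.055) = 0.311.

ζ ≈ 0.311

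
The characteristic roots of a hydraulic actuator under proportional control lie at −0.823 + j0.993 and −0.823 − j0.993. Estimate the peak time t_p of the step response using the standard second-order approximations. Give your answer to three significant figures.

t_p = π/ω_d with ω_d = 0.993 (the imaginary part), so t_p = 3.16 s.

t_p ≈ 3.16 s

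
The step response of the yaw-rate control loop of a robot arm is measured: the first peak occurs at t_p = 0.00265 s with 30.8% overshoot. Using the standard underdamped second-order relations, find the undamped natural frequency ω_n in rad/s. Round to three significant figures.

ω_n ≈ 1270 rad/s

From the overshoot, ζ = −ln(OS)/√(π²+ln²(OS)) = 0.351.
t_p = π/ω_d ⇒ ω_d = 1190 rad/s; then ω_n = ω_d/√(1−ζ²) = 1270 rad/s.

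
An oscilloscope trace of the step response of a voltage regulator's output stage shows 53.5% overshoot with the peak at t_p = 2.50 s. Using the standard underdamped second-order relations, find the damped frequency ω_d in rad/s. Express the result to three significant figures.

ω_d ≈ 1.26 rad/s

t_p = π/ω_d, so ω_d = π/2.50 = 1.26 rad/s.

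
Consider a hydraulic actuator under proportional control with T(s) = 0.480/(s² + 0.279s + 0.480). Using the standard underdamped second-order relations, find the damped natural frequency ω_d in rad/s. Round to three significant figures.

Matching coefficients with s² + 2ζω_n s + ω_n² gives ω_n² = 0.480 ⇒ ω_n = 0.693 rad/s, and ζ = 0.279/(2ω_n) = 0.201.
ω_d = ω_n√(1−ζ²) = 0.679 rad/s.

ω_d ≈ 0.679 rad/s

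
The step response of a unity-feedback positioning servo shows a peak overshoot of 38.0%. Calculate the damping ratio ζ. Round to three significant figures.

ζ ≈ 0.294

Inverting the overshoot relation: ζ = |ln 0.380|/√(π² + ln²0.380) = 0.294.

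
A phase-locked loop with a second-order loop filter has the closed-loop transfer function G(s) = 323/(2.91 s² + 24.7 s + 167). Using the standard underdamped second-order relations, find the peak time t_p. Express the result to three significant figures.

t_p ≈ 0.501 s

Dividing through by 2.91: denominator becomes s² + 8.488 s + 57.39.
So ω_n = √57.39 = 7.58 rad/s and ζ = 8.488/(2·7.58) = 0.560.
The damped frequency ω_d = ω_n√(1−ζ²) = 6.28 rad/s. t_p = π/ω_d = 0.501 s.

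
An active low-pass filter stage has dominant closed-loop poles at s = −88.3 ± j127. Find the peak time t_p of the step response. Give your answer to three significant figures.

t_p ≈ 0.0247 s

t_p = π/ω_d with ω_d = 127 (the imaginary part), so t_p = 0.0247 s.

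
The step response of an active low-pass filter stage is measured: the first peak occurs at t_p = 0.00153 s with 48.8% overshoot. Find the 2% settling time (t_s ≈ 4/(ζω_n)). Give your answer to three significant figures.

From the overshoot, ζ = −ln(OS)/√(π²+ln²(OS)) = 0.223.
From t_p = π/ω_d, ω_d = π/0.00153 = 2050 rad/s, so ω_n = ω_d/√(1−ζ²) = 2110 rad/s.
t_s ≈ 4/(ζω_n) = 4/(0.223·2110) = 0.00853 s.

t_s ≈ 0.00853 s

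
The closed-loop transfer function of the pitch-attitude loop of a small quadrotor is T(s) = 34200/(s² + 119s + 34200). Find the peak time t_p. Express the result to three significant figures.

t_p ≈ 0.0179 s

Comparing the denominator to s² + 2ζω_n s + ω_n²: ω_n = √34200 = 185 rad/s, and 2ζω_n = 119 so ζ = 119/(2·185) = 0.322.
The damped frequency ω_d = ω_n√(1−ζ²) = 175 rad/s. Then t_p = π/ω_d = 0.0179 s.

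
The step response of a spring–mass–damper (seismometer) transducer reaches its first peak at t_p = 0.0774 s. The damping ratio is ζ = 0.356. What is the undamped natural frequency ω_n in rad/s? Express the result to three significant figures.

Peak time t_p = π/ω_d, so ω_d = π/t_p = π/0.0774 = 40.6 rad/s.
ω_n = ω_d/√(1−ζ²) = 40.6/√0.873 = 43.4 rad/s.

ω_n ≈ 43.4 rad/s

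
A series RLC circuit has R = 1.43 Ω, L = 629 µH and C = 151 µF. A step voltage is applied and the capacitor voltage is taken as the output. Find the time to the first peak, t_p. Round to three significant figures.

For a series RLC circuit (capacitor voltage as output), ω_n = 1/√(LC) = 1/√(629 µH · 151 µF) = 3240 rad/s.
ζ = (R/2)·√(C/L) = (1.43/2)·√(151 µF/629 µH) = 0.350.
ω_d = ω_n√(1−ζ²) = 3040 rad/s. t_p = π/ω_d = 0.00103 s.

t_p ≈ 0.00103 s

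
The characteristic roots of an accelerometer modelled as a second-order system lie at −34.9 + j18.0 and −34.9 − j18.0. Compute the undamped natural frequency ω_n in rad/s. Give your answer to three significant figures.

ω_n ≈ 39.3 rad/s

With σ = 34.9, ω_d = 18.0: ω_n = √(σ²+ω_d²) = 39.3 rad/s, ζ = σ/ω_n = 0.889.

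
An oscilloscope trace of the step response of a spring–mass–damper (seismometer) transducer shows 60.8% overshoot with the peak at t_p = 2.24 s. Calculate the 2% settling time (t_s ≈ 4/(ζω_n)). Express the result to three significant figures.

ζ from %OS: ζ = |ln 0.608|/√(π²+ln²0.608) = 0.156.
t_p = π/ω_d ⇒ ω_d = 1.40 rad/s; then ω_n = ω_d/√(1−ζ²) = 1.42 rad/s.
t_s ≈ 4/(ζω_n) = 4/(0.156·1.42) = 18.0 s.

t_s ≈ 18.0 s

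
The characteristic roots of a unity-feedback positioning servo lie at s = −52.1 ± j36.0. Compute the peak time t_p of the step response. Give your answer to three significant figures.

t_p ≈ 0.0873 s

t_p = π/ω_d with ω_d = 36.0 (the imaginary part), so t_p = 0.0873 s.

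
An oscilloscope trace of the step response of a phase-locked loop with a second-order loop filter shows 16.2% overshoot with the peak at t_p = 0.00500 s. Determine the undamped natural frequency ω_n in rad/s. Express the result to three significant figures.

ω_n ≈ 726 rad/s

ζ from %OS: ζ = |ln 0.162|/√(π²+ln²0.162) = 0.501.
From t_p = π/ω_d, ω_d = π/0.00500 = 628 rad/s, so ω_n = ω_d/√(1−ζ²) = 726 rad/s.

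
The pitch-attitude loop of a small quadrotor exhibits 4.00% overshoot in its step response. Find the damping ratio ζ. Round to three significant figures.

ζ ≈ 0.716

From %OS = 100·exp(−πζ/√(1−ζ²)), invert to get ζ = −ln(OS)/√(π² + ln²(OS)) with OS = 0.0400.
−ln 0.0400 = 3.219, so ζ = 3.219/√(π² + 10.36) = 0.716.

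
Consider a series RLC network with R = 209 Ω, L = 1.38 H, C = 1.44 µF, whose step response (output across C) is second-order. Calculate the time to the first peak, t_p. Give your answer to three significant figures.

t_p ≈ 0.00445 s

For a series RLC circuit (capacitor voltage as output), ω_n = 1/√(LC) = 1/√(1.38 H · 1.44 µF) = 709 rad/s.
ζ = (R/2)·√(C/L) = (209/2)·√(1.44 µF/1.38 H) = 0.107.
The damped frequency ω_d = ω_n√(1−ζ²) = 705 rad/s. t_p = π/ω_d = 0.00445 s.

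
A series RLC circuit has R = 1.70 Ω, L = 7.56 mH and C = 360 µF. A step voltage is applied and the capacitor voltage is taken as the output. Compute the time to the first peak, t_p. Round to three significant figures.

t_p ≈ 0.00527 s

For a series RLC circuit (capacitor voltage as output), ω_n = 1/√(LC) = 1/√(7.56 mH · 360 µF) = 606 rad/s.
ζ = (R/2)·√(C/L) = (1.70/2)·√(360 µF/7.56 mH) = 0.185.
The damped frequency ω_d = ω_n√(1−ζ²) = 596 rad/s. t_p = π/ω_d = 0.00527 s.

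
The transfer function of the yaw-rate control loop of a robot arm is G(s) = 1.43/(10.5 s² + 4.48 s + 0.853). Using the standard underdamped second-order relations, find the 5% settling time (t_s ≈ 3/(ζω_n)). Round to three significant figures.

t_s ≈ 14.1 s

Dividing through by 10.5: denominator becomes s² + 0.4267 s + 0.08124.
So ω_n = √0.08124 = 0.285 rad/s and ζ = 0.4267/(2·0.285) = 0.748.
t_s ≈ 3/(ζω_n) = 14.1 s.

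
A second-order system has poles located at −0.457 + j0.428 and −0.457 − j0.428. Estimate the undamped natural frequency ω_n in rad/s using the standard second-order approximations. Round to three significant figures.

ω_n ≈ 0.626 rad/s

|pole| = ω_n = √(0.457² + 0.428²) = 0.626 rad/s; ζ = cos θ = σ/ω_n = 0.730.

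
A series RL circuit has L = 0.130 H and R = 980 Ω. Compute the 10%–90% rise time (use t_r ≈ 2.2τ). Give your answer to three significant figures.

τ = L/R = 0.130/980 = 0.000133 s.
t_r ≈ 2.2τ = 0.000292 s.

t_r ≈ 0.000292 s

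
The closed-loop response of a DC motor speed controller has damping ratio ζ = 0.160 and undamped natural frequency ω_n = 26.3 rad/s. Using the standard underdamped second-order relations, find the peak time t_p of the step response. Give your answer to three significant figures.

The damped frequency is ω_d = ω_n√(1−ζ²) = 26.3·√(1−0.0256) = 26.0 rad/s.
Peak time t_p = π/ω_d = π/26.0 = 0.121 s.

t_p ≈ 0.121 s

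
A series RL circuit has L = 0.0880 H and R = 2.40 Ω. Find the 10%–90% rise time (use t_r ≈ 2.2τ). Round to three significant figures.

t_r ≈ 0.0807 s

τ = L/R = 0.0880/2.40 = 0.0367 s.
t_r ≈ 2.2τ = 0.0807 s.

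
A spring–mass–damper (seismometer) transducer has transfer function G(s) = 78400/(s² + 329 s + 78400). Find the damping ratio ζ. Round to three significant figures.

Matching coefficients with s² + 2ζω_n s + ω_n² gives ω_n² = 78400 ⇒ ω_n = 280 rad/s, and ζ = 329/(2ω_n) = 0.588.

ζ ≈ 0.588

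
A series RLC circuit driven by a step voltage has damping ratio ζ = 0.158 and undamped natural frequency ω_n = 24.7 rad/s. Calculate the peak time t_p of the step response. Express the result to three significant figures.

The damped frequency is ω_d = ω_n√(1−ζ²) = 24.7·√(1−0.0250) = 24.4 rad/s.
Peak time t_p = π/ω_d = π/24.4 = 0.129 s.

t_p ≈ 0.129 s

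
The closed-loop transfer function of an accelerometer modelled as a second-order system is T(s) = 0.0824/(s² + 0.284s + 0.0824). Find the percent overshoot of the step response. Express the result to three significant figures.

%OS ≈ 16.7%

Comparing the denominator to s² + 2ζω_n s + ω_n²: ω_n = √0.0824 = 0.287 rad/s, and 2ζω_n = 0.284 so ζ = 0.284/(2·0.287) = 0.495.
Overshoot: exp(−π·0.495/√(1−0.495²)) = 0.167, i.e. 16.7%.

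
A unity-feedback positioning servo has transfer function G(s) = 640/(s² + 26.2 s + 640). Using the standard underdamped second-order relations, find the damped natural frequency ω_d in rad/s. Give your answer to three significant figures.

Matching coefficients with s² + 2ζω_n s + ω_n² gives ω_n² = 640 ⇒ ω_n = 25.3 rad/s, and ζ = 26.2/(2ω_n) = 0.518.
The damped frequency ω_d = ω_n√(1−ζ²) = 21.6 rad/s.

ω_d ≈ 21.6 rad/s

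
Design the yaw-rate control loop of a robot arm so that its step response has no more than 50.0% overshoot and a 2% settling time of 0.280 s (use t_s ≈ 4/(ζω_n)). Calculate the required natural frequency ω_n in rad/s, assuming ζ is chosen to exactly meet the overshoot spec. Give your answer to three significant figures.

ω_n ≈ 66.3 rad/s

From %OS = 100·exp(−πζ/√(1−ζ²)), invert to get ζ = −ln(OS)/√(π² + ln²(OS)) with OS = 0.500.
−ln 0.500 = 0.6931, so ζ = 0.6931/√(π² + 0.4805) = 0.215.
From t_s ≈ 4/(ζω_n): ω_n = 4/(ζ·t_s) = 4/(0.215·0.280) = 66.3 rad/s.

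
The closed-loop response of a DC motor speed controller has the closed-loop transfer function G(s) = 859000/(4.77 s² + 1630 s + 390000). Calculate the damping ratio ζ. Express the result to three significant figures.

ζ ≈ 0.598

Dividing through by 4.77: denominator becomes s² + 341.7 s + 81760.
So ω_n = √81760 = 286 rad/s and ζ = 341.7/(2·286) = 0.598.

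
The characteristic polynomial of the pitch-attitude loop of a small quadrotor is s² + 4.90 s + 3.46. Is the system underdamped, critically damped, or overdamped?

a² − 4b = 10 > 0 (two distinct real roots); the system is overdamped.

overdamped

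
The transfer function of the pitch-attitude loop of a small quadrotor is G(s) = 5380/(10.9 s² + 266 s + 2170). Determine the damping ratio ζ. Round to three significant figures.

ζ ≈ 0.865

Dividing through by 10.9: denominator becomes s² + 24.40 s + 199.1.
So ω_n = √199.1 = 14.1 rad/s and ζ = 24.40/(2·14.1) = 0.865.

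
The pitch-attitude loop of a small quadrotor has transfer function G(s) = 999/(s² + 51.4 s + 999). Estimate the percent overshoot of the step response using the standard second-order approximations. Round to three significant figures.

Matching coefficients with s² + 2ζω_n s + ω_n² gives ω_n² = 999 ⇒ ω_n = 31.6 rad/s, and ζ = 51.4/(2ω_n) = 0.813.
%OS = 100·exp(−πζ/√(1−ζ²)) = 1.24%.

%OS ≈ 1.24%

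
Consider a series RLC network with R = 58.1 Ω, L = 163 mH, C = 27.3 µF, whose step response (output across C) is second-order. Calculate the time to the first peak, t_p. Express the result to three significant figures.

For a series RLC circuit (capacitor voltage as output), ω_n = 1/√(LC) = 1/√(163 mH · 27.3 µF) = 474 rad/s.
ζ = (R/2)·√(C/L) = (58.1/2)·√(27.3 µF/163 mH) = 0.376.
The damped frequency ω_d = ω_n√(1−ζ²) = 439 rad/s. t_p = π/ω_d = 0.00715 s.

t_p ≈ 0.00715 s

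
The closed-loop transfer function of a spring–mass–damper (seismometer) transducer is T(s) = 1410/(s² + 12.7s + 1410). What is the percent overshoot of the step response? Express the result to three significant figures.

%OS ≈ 58.3%

Matching coefficients with s² + 2ζω_n s + ω_n² gives ω_n² = 1410 ⇒ ω_n = 37.5 rad/s, and ζ = 12.7/(2ω_n) = 0.169.
%OS = 100·exp(−πζ/√(1−ζ²)) = 58.3%.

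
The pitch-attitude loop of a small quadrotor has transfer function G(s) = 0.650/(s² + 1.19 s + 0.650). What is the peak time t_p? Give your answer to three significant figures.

t_p ≈ 5.77 s

Comparing the denominator to s² + 2ζω_n s + ω_n²: ω_n = √0.650 = 0.806 rad/s, and 2ζω_n = 1.19 so ζ = 1.19/(2·0.806) = 0.738.
The damped frequency ω_d = ω_n√(1−ζ²) = 0.544 rad/s. Then t_p = π/ω_d = 5.77 s.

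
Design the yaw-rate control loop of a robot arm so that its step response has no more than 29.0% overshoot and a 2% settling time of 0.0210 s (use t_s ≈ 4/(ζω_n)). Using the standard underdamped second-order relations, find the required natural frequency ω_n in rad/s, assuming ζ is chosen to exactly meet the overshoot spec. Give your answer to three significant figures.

From %OS = 100·exp(−πζ/√(1−ζ²)), invert to get ζ = −ln(OS)/√(π² + ln²(OS)) with OS = 0.290.
−ln 0.290 = 1.238, so ζ = 1.238/√(π² + 1.532) = 0.367.
Then ω_n = 4/(ζ t_s) = 4/(0.367 × 0.0210) = 520 rad/s.

ω_n ≈ 520 rad/s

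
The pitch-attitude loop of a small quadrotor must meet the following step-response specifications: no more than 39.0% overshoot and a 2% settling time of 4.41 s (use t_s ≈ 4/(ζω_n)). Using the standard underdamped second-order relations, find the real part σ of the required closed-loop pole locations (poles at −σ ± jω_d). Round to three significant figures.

σ ≈ 0.907

The settling-time spec alone fixes σ = ζω_n = 4/t_s = 4/4.41 = 0.907.
(Overshoot then fixes ζ = 0.287 and hence ω_d = σ·√(1−ζ²)/ζ = 3.03 rad/s.)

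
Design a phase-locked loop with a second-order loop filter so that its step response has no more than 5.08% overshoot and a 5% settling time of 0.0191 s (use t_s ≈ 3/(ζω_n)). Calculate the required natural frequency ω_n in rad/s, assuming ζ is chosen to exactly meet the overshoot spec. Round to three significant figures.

ω_n ≈ 228 rad/s

Inverting the overshoot relation: ζ = |ln 0.0508|/√(π² + ln²0.0508) = 0.688.
Then ω_n = 3/(ζ t_s) = 3/(0.688 × 0.0191) = 228 rad/s.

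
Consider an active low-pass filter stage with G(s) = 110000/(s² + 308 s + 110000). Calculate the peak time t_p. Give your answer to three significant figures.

t_p ≈ 0.0107 s

Comparing the denominator to s² + 2ζω_n s + ω_n²: ω_n = √110000 = 332 rad/s, and 2ζω_n = 308 so ζ = 308/(2·332) = 0.464.
The damped frequency ω_d = ω_n√(1−ζ²) = 294 rad/s. Then t_p = π/ω_d = 0.0107 s.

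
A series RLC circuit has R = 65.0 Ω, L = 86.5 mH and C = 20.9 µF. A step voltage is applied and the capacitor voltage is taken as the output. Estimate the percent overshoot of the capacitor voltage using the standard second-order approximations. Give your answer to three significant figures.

%OS ≈ 15.9%

For a series RLC circuit (capacitor voltage as output), ω_n = 1/√(LC) = 1/√(86.5 mH · 20.9 µF) = 744 rad/s.
ζ = (R/2)·√(C/L) = (65.0/2)·√(20.9 µF/86.5 mH) = 0.505.
%OS = 100 e^{−πζ/√(1−ζ²)} with ζ = 0.505 gives 15.9%.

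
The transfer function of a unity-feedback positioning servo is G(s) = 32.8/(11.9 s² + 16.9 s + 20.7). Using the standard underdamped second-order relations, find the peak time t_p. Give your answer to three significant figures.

t_p ≈ 2.83 s

Dividing through by 11.9: denominator becomes s² + 1.420 s + 1.739.
So ω_n = √1.739 = 1.32 rad/s and ζ = 1.420/(2·1.32) = 0.538.
ω_d = ω_n√(1−ζ²) = 1.11 rad/s. t_p = π/ω_d = 2.83 s.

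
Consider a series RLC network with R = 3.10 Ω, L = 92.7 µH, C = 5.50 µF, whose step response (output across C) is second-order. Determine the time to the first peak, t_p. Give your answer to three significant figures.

For a series RLC circuit (capacitor voltage as output), ω_n = 1/√(LC) = 1/√(92.7 µH · 5.50 µF) = 44300 rad/s.
ζ = (R/2)·√(C/L) = (3.10/2)·√(5.50 µF/92.7 µH) = 0.378.
The damped frequency ω_d = ω_n√(1−ζ²) = 41000 rad/s. t_p = π/ω_d = 0.0000766 s.

t_p ≈ 0.0000766 s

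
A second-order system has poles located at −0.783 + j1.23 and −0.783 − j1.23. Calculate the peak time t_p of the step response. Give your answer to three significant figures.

t_p ≈ 2.55 s

t_p = π/ω_d with ω_d = 1.23 (the imaginary part), so t_p = 2.55 s.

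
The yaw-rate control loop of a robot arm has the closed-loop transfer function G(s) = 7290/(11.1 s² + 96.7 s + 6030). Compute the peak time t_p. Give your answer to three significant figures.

Dividing through by 11.1: denominator becomes s² + 8.712 s + 543.2.
So ω_n = √543.2 = 23.3 rad/s and ζ = 8.712/(2·23.3) = 0.187.
ω_d = 23.3·√(1 − 0.187²) = 22.9 rad/s. t_p = π/ω_d = 0.137 s.

t_p ≈ 0.137 s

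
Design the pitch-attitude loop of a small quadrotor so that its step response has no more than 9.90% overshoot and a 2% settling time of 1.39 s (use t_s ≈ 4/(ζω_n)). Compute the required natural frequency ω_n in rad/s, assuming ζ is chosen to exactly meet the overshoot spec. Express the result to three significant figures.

Inverting the overshoot relation: ζ = |ln 0.0990|/√(π² + ln²0.0990) = 0.593.
From t_s ≈ 4/(ζω_n): ω_n = 4/(ζ·t_s) = 4/(0.593·1.39) = 4.85 rad/s.

ω_n ≈ 4.85 rad/s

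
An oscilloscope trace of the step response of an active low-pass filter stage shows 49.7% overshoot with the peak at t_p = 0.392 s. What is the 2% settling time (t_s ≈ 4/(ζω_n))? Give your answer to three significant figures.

ζ from %OS: ζ = |ln 0.497|/√(π²+ln²0.497) = 0.217.
From t_p = π/ω_d, ω_d = π/0.392 = 8.01 rad/s, so ω_n = ω_d/√(1−ζ²) = 8.21 rad/s.
t_s ≈ 4/(ζω_n) = 4/(0.217·8.21) = 2.24 s.

t_s ≈ 2.24 s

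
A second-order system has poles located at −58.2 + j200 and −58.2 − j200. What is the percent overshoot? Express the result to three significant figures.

%OS ≈ 40.1%

|pole| = ω_n = √(58.2² + 200²) = 208 rad/s; ζ = cos θ = σ/ω_n = 0.279.
%OS = 100 e^{−πζ/√(1−ζ²)} with ζ = 0.279 gives 40.1%.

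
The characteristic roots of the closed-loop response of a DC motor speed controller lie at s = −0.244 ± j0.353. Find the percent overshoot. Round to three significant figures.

The poles are at −σ ± jω_d with σ = 0.244 and ω_d = 0.353, so ω_n = √(σ²+ω_d²) = 0.429 rad/s and ζ = σ/ω_n = 0.569.
%OS = 100·exp(−πζ/√(1−ζ²)) = 11.4%.

%OS ≈ 11.4%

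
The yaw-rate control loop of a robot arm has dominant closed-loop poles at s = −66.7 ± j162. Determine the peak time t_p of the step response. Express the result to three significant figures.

t_p = π/ω_d with ω_d = 162 (the imaginary part), so t_p = 0.0194 s.

t_p ≈ 0.0194 s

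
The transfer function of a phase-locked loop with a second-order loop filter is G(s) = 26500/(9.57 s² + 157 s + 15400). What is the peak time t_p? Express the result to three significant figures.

t_p ≈ 0.0800 s

Dividing through by 9.57: denominator becomes s² + 16.41 s + 1609.
So ω_n = √1609 = 40.1 rad/s and ζ = 16.41/(2·40.1) = 0.204.
The damped frequency ω_d = ω_n√(1−ζ²) = 39.3 rad/s. t_p = π/ω_d = 0.0800 s.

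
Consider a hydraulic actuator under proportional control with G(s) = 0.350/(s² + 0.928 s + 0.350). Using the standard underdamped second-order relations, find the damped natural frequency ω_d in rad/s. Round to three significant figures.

ω_n = √0.350 = 0.592 rad/s; ζ = 0.928/(2·0.592) = 0.784.
ω_d = 0.592·√(1 − 0.784²) = 0.367 rad/s.

ω_d ≈ 0.367 rad/s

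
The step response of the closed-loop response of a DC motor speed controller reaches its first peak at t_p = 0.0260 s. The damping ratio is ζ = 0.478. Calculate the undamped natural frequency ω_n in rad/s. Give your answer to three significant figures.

Peak time t_p = π/ω_d, so ω_d = π/t_p = π/0.0260 = 121 rad/s.
ω_n = ω_d/√(1−ζ²) = 121/√0.772 = 138 rad/s.

ω_n ≈ 138 rad/s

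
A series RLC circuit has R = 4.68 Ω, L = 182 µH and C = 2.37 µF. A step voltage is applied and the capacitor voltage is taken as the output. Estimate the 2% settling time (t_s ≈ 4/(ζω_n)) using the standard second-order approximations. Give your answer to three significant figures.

For a series RLC circuit (capacitor voltage as output), ω_n = 1/√(LC) = 1/√(182 µH · 2.37 µF) = 48100 rad/s.
ζ = (R/2)·√(C/L) = (4.68/2)·√(2.37 µF/182 µH) = 0.267.
t_s ≈ 4/(ζω_n) = 0.000311 s.

t_s ≈ 0.000311 s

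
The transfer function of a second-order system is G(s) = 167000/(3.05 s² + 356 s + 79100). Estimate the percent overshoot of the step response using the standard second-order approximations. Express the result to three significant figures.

%OS ≈ 29.5%

Dividing through by 3.05: denominator becomes s² + 116.7 s + 25930.
So ω_n = √25930 = 161 rad/s and ζ = 116.7/(2·161) = 0.362.
%OS = 100·exp(−πζ/√(1−ζ²)) = 29.5%.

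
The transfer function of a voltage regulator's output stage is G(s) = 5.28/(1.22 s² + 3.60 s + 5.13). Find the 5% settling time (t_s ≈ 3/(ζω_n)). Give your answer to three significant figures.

Dividing through by 1.22: denominator becomes s² + 2.951 s + 4.205.
So ω_n = √4.205 = 2.05 rad/s and ζ = 2.951/(2·2.05) = 0.720.
t_s ≈ 3/(ζω_n) = 2.03 s.

t_s ≈ 2.03 s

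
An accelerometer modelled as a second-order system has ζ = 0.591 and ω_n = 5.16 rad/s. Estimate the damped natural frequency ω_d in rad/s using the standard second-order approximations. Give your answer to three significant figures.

ω_d ≈ 4.16 rad/s

ω_d = ω_n√(1−ζ²) = 5.16·√0.651 = 4.16 rad/s.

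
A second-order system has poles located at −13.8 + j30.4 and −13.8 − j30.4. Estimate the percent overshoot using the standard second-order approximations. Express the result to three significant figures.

|pole| = ω_n = √(13.8² + 30.4²) = 33.4 rad/s; ζ = cos θ = σ/ω_n = 0.413.
Overshoot: exp(−π·0.413/√(1−0.413²)) = 0.240, i.e. 24.0%.

%OS ≈ 24.0%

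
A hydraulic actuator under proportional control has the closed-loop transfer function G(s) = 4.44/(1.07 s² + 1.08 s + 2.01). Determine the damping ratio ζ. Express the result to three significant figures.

Dividing through by 1.07: denominator becomes s² + 1.009 s + 1.879.
So ω_n = √1.879 = 1.37 rad/s and ζ = 1.009/(2·1.37) = 0.368.

ζ ≈ 0.368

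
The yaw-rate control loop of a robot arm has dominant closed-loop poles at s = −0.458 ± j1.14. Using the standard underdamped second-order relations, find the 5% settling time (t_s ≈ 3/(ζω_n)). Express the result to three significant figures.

t_s ≈ 6.55 s

For poles at −σ ± jω_d, ζω_n = σ = 0.458, so t_s ≈ 3/σ = 6.55 s.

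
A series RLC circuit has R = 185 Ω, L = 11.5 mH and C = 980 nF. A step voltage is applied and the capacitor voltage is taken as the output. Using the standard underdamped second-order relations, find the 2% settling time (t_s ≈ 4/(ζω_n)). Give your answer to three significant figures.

t_s ≈ 0.000497 s

For a series RLC circuit (capacitor voltage as output), ω_n = 1/√(LC) = 1/√(11.5 mH · 980 nF) = 9420 rad/s.
ζ = (R/2)·√(C/L) = (185/2)·√(980 nF/11.5 mH) = 0.854.
t_s ≈ 4/(ζω_n) = 0.000497 s.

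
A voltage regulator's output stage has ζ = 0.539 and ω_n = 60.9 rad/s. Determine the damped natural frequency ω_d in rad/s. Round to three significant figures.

ω_d ≈ 51.3 rad/s

ω_d = ω_n√(1−ζ²) = 60.9·√0.709 = 51.3 rad/s.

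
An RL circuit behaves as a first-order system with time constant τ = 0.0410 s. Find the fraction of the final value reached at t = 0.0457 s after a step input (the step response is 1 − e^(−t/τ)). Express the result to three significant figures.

y(t)/y_∞ = 1 − e^(−t/τ) = 1 − e^(−0.0457/0.0410) = 1 − e^(−1.11) = 0.672.

y/y_∞ ≈ 0.672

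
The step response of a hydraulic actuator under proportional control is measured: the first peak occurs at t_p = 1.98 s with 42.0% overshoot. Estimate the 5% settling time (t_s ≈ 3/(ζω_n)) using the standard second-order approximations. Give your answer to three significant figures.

From the overshoot, ζ = −ln(OS)/√(π²+ln²(OS)) = 0.266.
t_p = π/ω_d ⇒ ω_d = 1.59 rad/s; then ω_n = ω_d/√(1−ζ²) = 1.65 rad/s.
t_s ≈ 3/(ζω_n) = 3/(0.266·1.65) = 6.85 s.

t_s ≈ 6.85 s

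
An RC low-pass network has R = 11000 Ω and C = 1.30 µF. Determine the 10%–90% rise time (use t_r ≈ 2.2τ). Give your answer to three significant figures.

τ = RC = 11000 × 1.30 µF = 0.0143 s.
t_r ≈ 2.2τ = 0.0315 s.

t_r ≈ 0.0315 s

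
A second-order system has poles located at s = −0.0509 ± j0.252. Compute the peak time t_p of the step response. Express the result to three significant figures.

t_p = π/ω_d with ω_d = 0.252 (the imaginary part), so t_p = 12.5 s.

t_p ≈ 12.5 s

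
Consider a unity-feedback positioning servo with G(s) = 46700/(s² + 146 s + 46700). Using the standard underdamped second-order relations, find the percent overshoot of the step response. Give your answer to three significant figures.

%OS ≈ 32.4%

ω_n = √46700 = 216 rad/s; ζ = 146/(2·216) = 0.338.
Overshoot: exp(−π·0.338/√(1−0.338²)) = 0.324, i.e. 32.4%.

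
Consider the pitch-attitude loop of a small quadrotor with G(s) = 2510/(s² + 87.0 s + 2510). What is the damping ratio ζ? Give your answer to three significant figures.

Matching coefficients with s² + 2ζω_n s + ω_n² gives ω_n² = 2510 ⇒ ω_n = 50.1 rad/s, and ζ = 87.0/(2ω_n) = 0.868.

ζ ≈ 0.868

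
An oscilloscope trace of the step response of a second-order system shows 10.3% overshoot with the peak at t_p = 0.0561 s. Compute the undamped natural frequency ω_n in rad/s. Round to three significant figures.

From the overshoot, ζ = −ln(OS)/√(π²+ln²(OS)) = 0.586.
t_p = π/ω_d ⇒ ω_d = 56.0 rad/s; then ω_n = ω_d/√(1−ζ²) = 69.1 rad/s.

ω_n ≈ 69.1 rad/s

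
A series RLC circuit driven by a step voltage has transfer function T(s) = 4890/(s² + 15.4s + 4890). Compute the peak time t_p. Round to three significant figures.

Comparing the denominator to s² + 2ζω_n s + ω_n²: ω_n = √4890 = 69.9 rad/s, and 2ζω_n = 15.4 so ζ = 15.4/(2·69.9) = 0.110.
The damped frequency ω_d = ω_n√(1−ζ²) = 69.5 rad/s. Then t_p = π/ω_d = 0.0452 s.

t_p ≈ 0.0452 s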